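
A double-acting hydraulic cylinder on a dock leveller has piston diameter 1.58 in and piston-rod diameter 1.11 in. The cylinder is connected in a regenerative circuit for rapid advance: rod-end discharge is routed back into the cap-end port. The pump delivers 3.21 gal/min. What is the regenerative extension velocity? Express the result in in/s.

v ≈ 12.8 in/s

In regeneration the rod-end outflow joins the pump flow into the cap end, so the net volume the pump must supply per unit advance equals the rod cross-section area.
Rod cross-section A_rod = π/4 × (1.11 in)² = 0.9677 in^2
v = Q_pump / A_rod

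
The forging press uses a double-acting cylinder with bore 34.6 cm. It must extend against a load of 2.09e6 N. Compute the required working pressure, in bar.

P ≈ 222 bar

Cap-side area A_cap = π/4 × (34.6 cm)² = 940.2 cm^2
P = F / A = 2.09e6 N / A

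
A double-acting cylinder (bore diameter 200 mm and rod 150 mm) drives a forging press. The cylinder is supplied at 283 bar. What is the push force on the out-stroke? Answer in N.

Cap-side area A_cap = π/4 × (200 mm)² = 31420 mm^2
F = P × A_cap = 283 bar × A_cap

F ≈ 8.89e5 N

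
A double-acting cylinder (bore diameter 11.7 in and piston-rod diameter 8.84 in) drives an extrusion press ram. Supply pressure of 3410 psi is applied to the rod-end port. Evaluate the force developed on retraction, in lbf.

F ≈ 1.57e5 lbf

Rod-side annular area A_ann = π/4 × (11.7² − 8.84²) = 46.14 in^2
On retraction the pressure acts on the annular area (bore minus rod).
F = P × A_ann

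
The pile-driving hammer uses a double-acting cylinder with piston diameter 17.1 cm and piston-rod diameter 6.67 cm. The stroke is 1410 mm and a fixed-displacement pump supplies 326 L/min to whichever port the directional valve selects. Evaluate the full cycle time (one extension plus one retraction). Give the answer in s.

Cap-side area A_cap = π/4 × (17.1 cm)² = 229.7 cm^2
Rod-side annular area A_ann = π/4 × (17.1² − 6.67²) = 194.7 cm^2
t_ext = A_cap·L/Q = 5.960 s
t_ret = A_ann·L/Q = 5.053 s
t_cycle = t_ext + t_ret

t ≈ 11.0 s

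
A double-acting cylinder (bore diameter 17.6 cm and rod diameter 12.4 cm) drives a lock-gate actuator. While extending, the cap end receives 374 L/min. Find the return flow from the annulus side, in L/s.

Cap-side area A_cap = π/4 × (17.6 cm)² = 243.3 cm^2
Rod-side annular area A_ann = π/4 × (17.6² − 12.4²) = 122.5 cm^2
Piston speed v = Q_in/A_cap; rod-end outflow Q_out = v × A_ann = Q_in × A_ann/A_cap.

Q_out ≈ 3.14 L/s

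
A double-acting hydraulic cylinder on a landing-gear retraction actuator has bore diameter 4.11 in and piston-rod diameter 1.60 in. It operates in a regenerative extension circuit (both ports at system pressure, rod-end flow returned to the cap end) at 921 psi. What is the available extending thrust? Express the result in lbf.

With equal pressure on both faces, forces on the annular region cancel; the net push is pressure × rod cross-section.
Rod cross-section A_rod = π/4 × (1.60 in)² = 2.011 in^2
F = P × A_rod

F ≈ 1850 lbf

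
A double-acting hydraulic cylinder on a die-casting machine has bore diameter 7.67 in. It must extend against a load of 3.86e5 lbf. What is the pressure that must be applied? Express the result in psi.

Cap-side area A_cap = π/4 × (7.67 in)² = 46.20 in^2
P = F / A = 3.86e5 lbf / A

P ≈ 8350 psi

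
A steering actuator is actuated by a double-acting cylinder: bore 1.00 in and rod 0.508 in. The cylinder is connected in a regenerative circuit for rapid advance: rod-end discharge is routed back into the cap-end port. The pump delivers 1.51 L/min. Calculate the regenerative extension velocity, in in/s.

v ≈ 7.58 in/s

In regeneration the rod-end outflow joins the pump flow into the cap end, so the net volume the pump must supply per unit advance equals the rod cross-section area.
Rod cross-section A_rod = π/4 × (0.508 in)² = 0.2027 in^2
v = Q_pump / A_rod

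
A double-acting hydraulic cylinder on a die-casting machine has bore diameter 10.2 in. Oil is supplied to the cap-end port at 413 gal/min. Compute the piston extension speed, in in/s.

v ≈ 19.5 in/s

Cap-side area A_cap = π/4 × (10.2 in)² = 81.71 in^2
v = Q / A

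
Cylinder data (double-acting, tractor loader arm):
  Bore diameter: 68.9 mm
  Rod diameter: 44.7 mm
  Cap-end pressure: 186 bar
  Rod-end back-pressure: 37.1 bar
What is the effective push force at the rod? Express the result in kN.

F ≈ 61.3 kN

Cap-side area A_cap = π/4 × (68.9 mm)² = 3728 mm^2
Rod-side annular area A_ann = π/4 × (68.9² − 44.7²) = 2159 mm^2
Net thrust = P_cap·A_cap − P_rod·A_ann = 69.35 kN − 8.010 kN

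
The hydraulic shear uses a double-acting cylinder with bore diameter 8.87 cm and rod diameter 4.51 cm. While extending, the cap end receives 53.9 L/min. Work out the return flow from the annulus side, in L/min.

Q_out ≈ 40.0 L/min

Cap-side area A_cap = π/4 × (8.87 cm)² = 61.79 cm^2
Rod-side annular area A_ann = π/4 × (8.87² − 4.51²) = 45.82 cm^2
Piston speed v = Q_in/A_cap; rod-end outflow Q_out = v × A_ann = Q_in × A_ann/A_cap.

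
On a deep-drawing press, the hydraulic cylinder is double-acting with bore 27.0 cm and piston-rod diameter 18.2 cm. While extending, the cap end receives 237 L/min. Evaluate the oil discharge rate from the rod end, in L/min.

Q_out ≈ 129 L/min

Cap-side area A_cap = π/4 × (27.0 cm)² = 572.6 cm^2
Rod-side annular area A_ann = π/4 × (27.0² − 18.2²) = 312.4 cm^2
Piston speed v = Q_in/A_cap; rod-end outflow Q_out = v × A_ann = Q_in × A_ann/A_cap.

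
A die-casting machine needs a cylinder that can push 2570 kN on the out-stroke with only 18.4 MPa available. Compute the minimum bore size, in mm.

D ≈ 422 mm

Extension force acts on the full piston face: F = P × (π/4)D².
D = √(4F / (πP)) = √(4 × 2570 kN / (π × 18.4 MPa))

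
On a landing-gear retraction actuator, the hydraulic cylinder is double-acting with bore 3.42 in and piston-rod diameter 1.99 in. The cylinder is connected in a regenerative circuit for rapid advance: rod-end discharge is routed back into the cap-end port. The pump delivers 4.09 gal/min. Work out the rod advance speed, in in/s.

In regeneration the rod-end outflow joins the pump flow into the cap end, so the net volume the pump must supply per unit advance equals the rod cross-section area.
Rod cross-section A_rod = π/4 × (1.99 in)² = 3.110 in^2
v = Q_pump / A_rod

v ≈ 5.06 in/s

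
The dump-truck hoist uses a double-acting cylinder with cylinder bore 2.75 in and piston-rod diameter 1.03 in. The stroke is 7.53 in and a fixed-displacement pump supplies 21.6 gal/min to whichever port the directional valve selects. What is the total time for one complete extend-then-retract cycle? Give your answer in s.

t ≈ 1.00 s

Cap-side area A_cap = π/4 × (2.75 in)² = 5.940 in^2
Rod-side annular area A_ann = π/4 × (2.75² − 1.03²) = 5.106 in^2
t_ext = A_cap·L/Q = 0.5378 s
t_ret = A_ann·L/Q = 0.4624 s
t_cycle = t_ext + t_ret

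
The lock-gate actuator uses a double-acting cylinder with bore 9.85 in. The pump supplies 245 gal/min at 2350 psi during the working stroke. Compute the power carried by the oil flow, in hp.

W ≈ 336 hp

Hydraulic power = P × Q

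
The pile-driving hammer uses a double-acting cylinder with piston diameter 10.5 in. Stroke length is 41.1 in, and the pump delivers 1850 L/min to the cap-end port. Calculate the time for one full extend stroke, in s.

Cap-side area A_cap = π/4 × (10.5 in)² = 86.59 in^2
Swept volume V = A × L; t = V / Q = A·L / Q

t ≈ 1.89 s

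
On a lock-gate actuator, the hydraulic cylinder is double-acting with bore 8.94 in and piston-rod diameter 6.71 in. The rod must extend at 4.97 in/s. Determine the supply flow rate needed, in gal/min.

Q ≈ 81.0 gal/min

Cap-side area A_cap = π/4 × (8.94 in)² = 62.77 in^2
Q = A × v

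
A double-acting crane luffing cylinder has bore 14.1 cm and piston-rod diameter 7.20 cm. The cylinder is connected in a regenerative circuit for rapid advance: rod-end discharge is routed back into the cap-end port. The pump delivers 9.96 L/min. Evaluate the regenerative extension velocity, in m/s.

In regeneration the rod-end outflow joins the pump flow into the cap end, so the net volume the pump must supply per unit advance equals the rod cross-section area.
Rod cross-section A_rod = π/4 × (7.20 cm)² = 40.72 cm^2
v = Q_pump / A_rod

v ≈ 0.0408 m/s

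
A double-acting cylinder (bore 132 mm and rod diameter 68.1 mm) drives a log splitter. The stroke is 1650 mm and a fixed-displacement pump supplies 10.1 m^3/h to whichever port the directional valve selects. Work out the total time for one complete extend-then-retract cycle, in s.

t ≈ 14.0 s

Cap-side area A_cap = π/4 × (132 mm)² = 13680 mm^2
Rod-side annular area A_ann = π/4 × (132² − 68.1²) = 10040 mm^2
t_ext = A_cap·L/Q = 8.048 s
t_ret = A_ann·L/Q = 5.906 s
t_cycle = t_ext + t_ret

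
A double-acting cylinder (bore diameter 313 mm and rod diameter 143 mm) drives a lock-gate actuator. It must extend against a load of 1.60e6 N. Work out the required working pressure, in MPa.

Cap-side area A_cap = π/4 × (313 mm)² = 76940 mm^2
P = F / A = 1.60e6 N / A

P ≈ 20.8 MPa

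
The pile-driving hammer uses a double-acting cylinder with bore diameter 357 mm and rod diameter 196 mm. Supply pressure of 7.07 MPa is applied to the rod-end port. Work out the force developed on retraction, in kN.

Rod-side annular area A_ann = π/4 × (357² − 196²) = 69930 mm^2
On retraction the pressure acts on the annular area (bore minus rod).
F = P × A_ann

F ≈ 494 kN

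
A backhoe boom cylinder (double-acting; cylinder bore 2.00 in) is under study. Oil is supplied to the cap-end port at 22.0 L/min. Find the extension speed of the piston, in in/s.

v ≈ 7.12 in/s

Cap-side area A_cap = π/4 × (2.00 in)² = 3.142 in^2
v = Q / A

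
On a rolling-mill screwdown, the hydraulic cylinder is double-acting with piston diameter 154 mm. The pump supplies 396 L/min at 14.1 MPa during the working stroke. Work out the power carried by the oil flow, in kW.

W ≈ 93.1 kW

Hydraulic power = P × Q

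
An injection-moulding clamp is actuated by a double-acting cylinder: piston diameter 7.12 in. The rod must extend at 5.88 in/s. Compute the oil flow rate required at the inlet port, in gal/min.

Cap-side area A_cap = π/4 × (7.12 in)² = 39.82 in^2
Q = A × v

Q ≈ 60.8 gal/min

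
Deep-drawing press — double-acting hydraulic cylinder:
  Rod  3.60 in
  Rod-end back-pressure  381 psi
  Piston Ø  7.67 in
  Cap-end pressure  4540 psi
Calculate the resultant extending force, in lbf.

F ≈ 1.96e5 lbf

Cap-side area A_cap = π/4 × (7.67 in)² = 46.20 in^2
Rod-side annular area A_ann = π/4 × (7.67² − 3.60²) = 36.03 in^2
Net thrust = P_cap·A_cap − P_rod·A_ann = 2.098e5 lbf − 13730 lbf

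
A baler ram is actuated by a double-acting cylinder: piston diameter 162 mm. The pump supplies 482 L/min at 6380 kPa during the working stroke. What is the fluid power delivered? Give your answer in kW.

Hydraulic power = P × Q

W ≈ 51.3 kW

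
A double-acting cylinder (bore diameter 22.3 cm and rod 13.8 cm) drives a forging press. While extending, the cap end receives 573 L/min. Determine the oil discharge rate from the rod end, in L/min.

Cap-side area A_cap = π/4 × (22.3 cm)² = 390.6 cm^2
Rod-side annular area A_ann = π/4 × (22.3² − 13.8²) = 241.0 cm^2
Piston speed v = Q_in/A_cap; rod-end outflow Q_out = v × A_ann = Q_in × A_ann/A_cap.

Q_out ≈ 354 L/min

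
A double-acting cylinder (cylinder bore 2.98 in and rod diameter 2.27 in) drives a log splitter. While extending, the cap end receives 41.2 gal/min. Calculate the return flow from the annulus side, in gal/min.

Cap-side area A_cap = π/4 × (2.98 in)² = 6.975 in^2
Rod-side annular area A_ann = π/4 × (2.98² − 2.27²) = 2.928 in^2
Piston speed v = Q_in/A_cap; rod-end outflow Q_out = v × A_ann = Q_in × A_ann/A_cap.

Q_out ≈ 17.3 gal/min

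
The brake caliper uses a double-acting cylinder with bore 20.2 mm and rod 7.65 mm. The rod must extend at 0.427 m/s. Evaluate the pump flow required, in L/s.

Cap-side area A_cap = π/4 × (20.2 mm)² = 320.5 mm^2
Q = A × v

Q ≈ 0.137 L/s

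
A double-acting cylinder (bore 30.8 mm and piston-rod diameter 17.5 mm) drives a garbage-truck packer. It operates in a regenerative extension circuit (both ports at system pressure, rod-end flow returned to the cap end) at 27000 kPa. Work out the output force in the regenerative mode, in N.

F ≈ 6490 N

With equal pressure on both faces, forces on the annular region cancel; the net push is pressure × rod cross-section.
Rod cross-section A_rod = π/4 × (17.5 mm)² = 240.5 mm^2
F = P × A_rod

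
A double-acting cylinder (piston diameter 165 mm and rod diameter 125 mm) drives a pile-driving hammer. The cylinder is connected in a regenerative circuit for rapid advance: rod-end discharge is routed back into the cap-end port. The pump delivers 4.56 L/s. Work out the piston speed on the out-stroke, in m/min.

v ≈ 22.3 m/min

In regeneration the rod-end outflow joins the pump flow into the cap end, so the net volume the pump must supply per unit advance equals the rod cross-section area.
Rod cross-section A_rod = π/4 × (125 mm)² = 12270 mm^2
v = Q_pump / A_rod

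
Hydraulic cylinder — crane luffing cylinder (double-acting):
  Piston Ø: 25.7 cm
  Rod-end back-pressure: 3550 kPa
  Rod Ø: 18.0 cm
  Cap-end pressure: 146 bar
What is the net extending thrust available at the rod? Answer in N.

F ≈ 6.64e5 N

Cap-side area A_cap = π/4 × (25.7 cm)² = 518.7 cm^2
Rod-side annular area A_ann = π/4 × (25.7² − 18.0²) = 264.3 cm^2
Net thrust = P_cap·A_cap − P_rod·A_ann = 7.574e5 N − 93820 N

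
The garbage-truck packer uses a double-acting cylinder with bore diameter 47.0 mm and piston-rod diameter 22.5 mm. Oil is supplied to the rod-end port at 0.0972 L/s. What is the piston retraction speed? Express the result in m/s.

Rod-side annular area A_ann = π/4 × (47.0² − 22.5²) = 1337 mm^2
Flow into the rod-end port fills the annular volume.
v = Q / A

v ≈ 0.0727 m/s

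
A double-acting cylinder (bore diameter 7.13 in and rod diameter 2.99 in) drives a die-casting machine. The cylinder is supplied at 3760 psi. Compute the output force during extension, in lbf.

Cap-side area A_cap = π/4 × (7.13 in)² = 39.93 in^2
F = P × A_cap = 3760 psi × A_cap

F ≈ 1.50e5 lbf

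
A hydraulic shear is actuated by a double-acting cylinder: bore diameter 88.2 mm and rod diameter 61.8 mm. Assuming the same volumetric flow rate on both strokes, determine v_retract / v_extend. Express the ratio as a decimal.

v_ret/v_ext ≈ 1.96

Cap-side area A_cap = π/4 × (88.2 mm)² = 6110 mm^2
Rod-side annular area A_ann = π/4 × (88.2² − 61.8²) = 3110 mm^2
For equal Q, v ∝ 1/A, so v_ret/v_ext = A_cap/A_ann.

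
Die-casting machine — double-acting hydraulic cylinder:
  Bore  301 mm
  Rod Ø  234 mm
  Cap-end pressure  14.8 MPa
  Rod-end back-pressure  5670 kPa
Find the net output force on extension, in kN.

Cap-side area A_cap = π/4 × (301 mm)² = 71160 mm^2
Rod-side annular area A_ann = π/4 × (301² − 234²) = 28150 mm^2
Net thrust = P_cap·A_cap − P_rod·A_ann = 1053 kN − 159.6 kN

F ≈ 894 kN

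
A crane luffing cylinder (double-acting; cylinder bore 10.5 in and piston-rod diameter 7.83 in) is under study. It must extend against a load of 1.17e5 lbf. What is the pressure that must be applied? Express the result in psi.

Cap-side area A_cap = π/4 × (10.5 in)² = 86.59 in^2
P = F / A = 1.17e5 lbf / A

P ≈ 1350 psi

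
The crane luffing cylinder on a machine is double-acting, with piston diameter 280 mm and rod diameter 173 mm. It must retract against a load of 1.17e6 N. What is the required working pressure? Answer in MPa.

Rod-side annular area A_ann = π/4 × (280² − 173²) = 38070 mm^2
Retraction: pressure acts on the annular area.
P = F / A = 1.17e6 N / A

P ≈ 30.7 MPa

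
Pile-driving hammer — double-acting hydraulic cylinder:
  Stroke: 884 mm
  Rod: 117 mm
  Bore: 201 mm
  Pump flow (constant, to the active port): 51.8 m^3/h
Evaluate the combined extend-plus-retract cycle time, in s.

t ≈ 3.24 s

Cap-side area A_cap = π/4 × (201 mm)² = 31730 mm^2
Rod-side annular area A_ann = π/4 × (201² − 117²) = 20980 mm^2
t_ext = A_cap·L/Q = 1.949 s
t_ret = A_ann·L/Q = 1.289 s
t_cycle = t_ext + t_ret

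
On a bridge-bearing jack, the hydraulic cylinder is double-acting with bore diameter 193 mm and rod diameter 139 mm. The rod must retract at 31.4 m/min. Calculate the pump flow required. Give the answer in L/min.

Q ≈ 442 L/min

Rod-side annular area A_ann = π/4 × (193² − 139²) = 14080 mm^2
Q = A × v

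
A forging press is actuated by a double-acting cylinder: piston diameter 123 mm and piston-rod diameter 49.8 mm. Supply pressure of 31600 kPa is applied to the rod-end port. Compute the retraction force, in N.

Rod-side annular area A_ann = π/4 × (123² − 49.8²) = 9934 mm^2
On retraction the pressure acts on the annular area (bore minus rod).
F = P × A_ann

F ≈ 3.14e5 N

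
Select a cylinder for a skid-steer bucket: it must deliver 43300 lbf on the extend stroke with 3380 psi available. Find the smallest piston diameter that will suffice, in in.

Extension force acts on the full piston face: F = P × (π/4)D².
D = √(4F / (πP)) = √(4 × 43300 lbf / (π × 3380 psi))

D ≈ 4.04 in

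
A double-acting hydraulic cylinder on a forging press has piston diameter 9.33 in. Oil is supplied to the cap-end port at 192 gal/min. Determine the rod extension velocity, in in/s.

v ≈ 10.8 in/s

Cap-side area A_cap = π/4 × (9.33 in)² = 68.37 in^2
v = Q / A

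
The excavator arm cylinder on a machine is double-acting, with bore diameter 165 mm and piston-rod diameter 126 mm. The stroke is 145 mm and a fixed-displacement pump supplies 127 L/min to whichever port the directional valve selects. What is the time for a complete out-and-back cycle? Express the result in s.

t ≈ 2.08 s

Cap-side area A_cap = π/4 × (165 mm)² = 21380 mm^2
Rod-side annular area A_ann = π/4 × (165² − 126²) = 8913 mm^2
t_ext = A_cap·L/Q = 1.465 s
t_ret = A_ann·L/Q = 0.6106 s
t_cycle = t_ext + t_ret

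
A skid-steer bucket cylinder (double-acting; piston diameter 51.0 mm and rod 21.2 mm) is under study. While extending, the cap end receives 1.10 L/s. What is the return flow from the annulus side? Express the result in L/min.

Q_out ≈ 54.6 L/min

Cap-side area A_cap = π/4 × (51.0 mm)² = 2043 mm^2
Rod-side annular area A_ann = π/4 × (51.0² − 21.2²) = 1690 mm^2
Piston speed v = Q_in/A_cap; rod-end outflow Q_out = v × A_ann = Q_in × A_ann/A_cap.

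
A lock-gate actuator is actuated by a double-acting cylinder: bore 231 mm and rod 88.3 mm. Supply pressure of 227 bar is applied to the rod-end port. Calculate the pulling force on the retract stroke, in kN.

F ≈ 812 kN

Rod-side annular area A_ann = π/4 × (231² − 88.3²) = 35790 mm^2
On retraction the pressure acts on the annular area (bore minus rod).
F = P × A_ann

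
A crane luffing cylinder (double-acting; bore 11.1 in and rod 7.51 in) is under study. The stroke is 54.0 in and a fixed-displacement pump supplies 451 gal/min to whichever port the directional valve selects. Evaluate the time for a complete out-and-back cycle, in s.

Cap-side area A_cap = π/4 × (11.1 in)² = 96.77 in^2
Rod-side annular area A_ann = π/4 × (11.1² − 7.51²) = 52.47 in^2
t_ext = A_cap·L/Q = 3.009 s
t_ret = A_ann·L/Q = 1.632 s
t_cycle = t_ext + t_ret

t ≈ 4.64 s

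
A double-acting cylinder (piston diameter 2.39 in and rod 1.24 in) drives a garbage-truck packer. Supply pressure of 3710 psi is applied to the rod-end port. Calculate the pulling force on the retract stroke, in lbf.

F ≈ 12200 lbf

Rod-side annular area A_ann = π/4 × (2.39² − 1.24²) = 3.279 in^2
On retraction the pressure acts on the annular area (bore minus rod).
F = P × A_ann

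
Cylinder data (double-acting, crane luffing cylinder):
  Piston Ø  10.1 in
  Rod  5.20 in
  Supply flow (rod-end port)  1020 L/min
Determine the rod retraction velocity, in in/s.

Rod-side annular area A_ann = π/4 × (10.1² − 5.20²) = 58.88 in^2
Flow into the rod-end port fills the annular volume.
v = Q / A

v ≈ 17.6 in/s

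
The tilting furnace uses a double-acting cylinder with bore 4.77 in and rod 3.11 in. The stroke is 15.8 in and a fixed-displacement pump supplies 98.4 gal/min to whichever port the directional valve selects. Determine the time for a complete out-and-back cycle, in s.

t ≈ 1.17 s

Cap-side area A_cap = π/4 × (4.77 in)² = 17.87 in^2
Rod-side annular area A_ann = π/4 × (4.77² − 3.11²) = 10.27 in^2
t_ext = A_cap·L/Q = 0.7453 s
t_ret = A_ann·L/Q = 0.4285 s
t_cycle = t_ext + t_ret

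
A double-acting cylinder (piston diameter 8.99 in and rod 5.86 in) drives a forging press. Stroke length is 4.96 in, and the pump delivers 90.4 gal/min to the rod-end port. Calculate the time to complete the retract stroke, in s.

t ≈ 0.520 s

Rod-side annular area A_ann = π/4 × (8.99² − 5.86²) = 36.51 in^2
Swept volume V = A × L; t = V / Q = A·L / Q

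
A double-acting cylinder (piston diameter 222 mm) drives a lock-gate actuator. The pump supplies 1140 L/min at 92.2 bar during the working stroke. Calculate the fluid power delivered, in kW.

W ≈ 175 kW

Hydraulic power = P × Q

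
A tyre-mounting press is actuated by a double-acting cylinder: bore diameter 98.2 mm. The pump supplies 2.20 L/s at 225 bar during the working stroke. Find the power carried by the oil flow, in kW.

Hydraulic power = P × Q

W ≈ 49.5 kW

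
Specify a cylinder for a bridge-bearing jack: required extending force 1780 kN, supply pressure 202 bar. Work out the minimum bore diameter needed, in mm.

D ≈ 335 mm

Extension force acts on the full piston face: F = P × (π/4)D².
D = √(4F / (πP)) = √(4 × 1780 kN / (π × 202 bar))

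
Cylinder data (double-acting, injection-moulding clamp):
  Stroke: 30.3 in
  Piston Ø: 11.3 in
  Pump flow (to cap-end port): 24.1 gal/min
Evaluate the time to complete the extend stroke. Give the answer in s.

Cap-side area A_cap = π/4 × (11.3 in)² = 100.3 in^2
Swept volume V = A × L; t = V / Q = A·L / Q

t ≈ 32.8 s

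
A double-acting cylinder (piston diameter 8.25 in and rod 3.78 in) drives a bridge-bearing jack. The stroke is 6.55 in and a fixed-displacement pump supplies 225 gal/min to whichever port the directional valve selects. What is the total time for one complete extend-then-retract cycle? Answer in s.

t ≈ 0.724 s

Cap-side area A_cap = π/4 × (8.25 in)² = 53.46 in^2
Rod-side annular area A_ann = π/4 × (8.25² − 3.78²) = 42.23 in^2
t_ext = A_cap·L/Q = 0.4042 s
t_ret = A_ann·L/Q = 0.3193 s
t_cycle = t_ext + t_ret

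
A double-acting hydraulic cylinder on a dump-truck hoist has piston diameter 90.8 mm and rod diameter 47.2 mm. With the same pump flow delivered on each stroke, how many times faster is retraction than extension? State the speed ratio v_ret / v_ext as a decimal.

Cap-side area A_cap = π/4 × (90.8 mm)² = 6475 mm^2
Rod-side annular area A_ann = π/4 × (90.8² − 47.2²) = 4726 mm^2
For equal Q, v ∝ 1/A, so v_ret/v_ext = A_cap/A_ann.

v_ret/v_ext ≈ 1.37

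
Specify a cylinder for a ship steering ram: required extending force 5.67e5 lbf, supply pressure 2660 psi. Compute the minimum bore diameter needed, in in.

D ≈ 16.5 in

Extension force acts on the full piston face: F = P × (π/4)D².
D = √(4F / (πP)) = √(4 × 5.67e5 lbf / (π × 2660 psi))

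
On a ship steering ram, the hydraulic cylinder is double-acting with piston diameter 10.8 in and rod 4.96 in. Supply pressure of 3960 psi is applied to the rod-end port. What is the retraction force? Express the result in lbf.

Rod-side annular area A_ann = π/4 × (10.8² − 4.96²) = 72.29 in^2
On retraction the pressure acts on the annular area (bore minus rod).
F = P × A_ann

F ≈ 2.86e5 lbf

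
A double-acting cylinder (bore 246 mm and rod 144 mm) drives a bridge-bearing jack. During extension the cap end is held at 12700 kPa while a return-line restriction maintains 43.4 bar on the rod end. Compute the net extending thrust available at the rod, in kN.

F ≈ 468 kN

Cap-side area A_cap = π/4 × (246 mm)² = 47530 mm^2
Rod-side annular area A_ann = π/4 × (246² − 144²) = 31240 mm^2
Net thrust = P_cap·A_cap − P_rod·A_ann = 603.6 kN − 135.6 kN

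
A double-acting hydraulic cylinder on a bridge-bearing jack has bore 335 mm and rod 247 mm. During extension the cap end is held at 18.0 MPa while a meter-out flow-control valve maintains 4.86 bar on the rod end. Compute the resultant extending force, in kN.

F ≈ 1570 kN

Cap-side area A_cap = π/4 × (335 mm)² = 88140 mm^2
Rod-side annular area A_ann = π/4 × (335² − 247²) = 40220 mm^2
Net thrust = P_cap·A_cap − P_rod·A_ann = 1587 kN − 19.55 kN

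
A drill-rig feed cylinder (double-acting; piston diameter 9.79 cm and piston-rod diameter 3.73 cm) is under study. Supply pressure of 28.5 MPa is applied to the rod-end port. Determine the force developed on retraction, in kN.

F ≈ 183 kN

Rod-side annular area A_ann = π/4 × (9.79² − 3.73²) = 64.35 cm^2
On retraction the pressure acts on the annular area (bore minus rod).
F = P × A_ann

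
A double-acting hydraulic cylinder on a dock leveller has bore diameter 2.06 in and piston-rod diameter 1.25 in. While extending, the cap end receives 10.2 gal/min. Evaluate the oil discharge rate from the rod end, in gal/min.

Cap-side area A_cap = π/4 × (2.06 in)² = 3.333 in^2
Rod-side annular area A_ann = π/4 × (2.06² − 1.25²) = 2.106 in^2
Piston speed v = Q_in/A_cap; rod-end outflow Q_out = v × A_ann = Q_in × A_ann/A_cap.

Q_out ≈ 6.44 gal/min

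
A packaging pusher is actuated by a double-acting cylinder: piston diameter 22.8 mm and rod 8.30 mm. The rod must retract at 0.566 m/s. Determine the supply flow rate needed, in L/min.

Rod-side annular area A_ann = π/4 × (22.8² − 8.30²) = 354.2 mm^2
Q = A × v

Q ≈ 12.0 L/min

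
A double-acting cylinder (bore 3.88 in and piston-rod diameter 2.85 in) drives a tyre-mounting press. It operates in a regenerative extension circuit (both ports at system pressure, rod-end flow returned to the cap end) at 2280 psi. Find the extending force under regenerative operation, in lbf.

With equal pressure on both faces, forces on the annular region cancel; the net push is pressure × rod cross-section.
Rod cross-section A_rod = π/4 × (2.85 in)² = 6.379 in^2
F = P × A_rod

F ≈ 14500 lbf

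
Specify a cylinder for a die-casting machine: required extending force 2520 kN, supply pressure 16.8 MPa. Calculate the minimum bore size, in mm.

Extension force acts on the full piston face: F = P × (π/4)D².
D = √(4F / (πP)) = √(4 × 2520 kN / (π × 16.8 MPa))

D ≈ 437 mm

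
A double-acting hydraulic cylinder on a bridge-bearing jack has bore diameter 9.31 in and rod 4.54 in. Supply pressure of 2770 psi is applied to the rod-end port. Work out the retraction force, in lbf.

F ≈ 1.44e5 lbf

Rod-side annular area A_ann = π/4 × (9.31² − 4.54²) = 51.89 in^2
On retraction the pressure acts on the annular area (bore minus rod).
F = P × A_ann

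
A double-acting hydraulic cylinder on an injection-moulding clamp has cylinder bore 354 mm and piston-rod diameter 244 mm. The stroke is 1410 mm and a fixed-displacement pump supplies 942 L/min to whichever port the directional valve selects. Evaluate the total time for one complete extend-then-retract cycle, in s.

Cap-side area A_cap = π/4 × (354 mm)² = 98420 mm^2
Rod-side annular area A_ann = π/4 × (354² − 244²) = 51660 mm^2
t_ext = A_cap·L/Q = 8.839 s
t_ret = A_ann·L/Q = 4.640 s
t_cycle = t_ext + t_ret

t ≈ 13.5 s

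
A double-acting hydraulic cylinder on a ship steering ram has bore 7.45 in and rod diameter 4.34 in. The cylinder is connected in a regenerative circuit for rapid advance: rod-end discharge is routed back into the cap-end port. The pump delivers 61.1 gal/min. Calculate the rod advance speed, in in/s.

In regeneration the rod-end outflow joins the pump flow into the cap end, so the net volume the pump must supply per unit advance equals the rod cross-section area.
Rod cross-section A_rod = π/4 × (4.34 in)² = 14.79 in^2
v = Q_pump / A_rod

v ≈ 15.9 in/s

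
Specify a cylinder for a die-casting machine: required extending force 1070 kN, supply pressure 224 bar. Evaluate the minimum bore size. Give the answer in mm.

Extension force acts on the full piston face: F = P × (π/4)D².
D = √(4F / (πP)) = √(4 × 1070 kN / (π × 224 bar))

D ≈ 247 mm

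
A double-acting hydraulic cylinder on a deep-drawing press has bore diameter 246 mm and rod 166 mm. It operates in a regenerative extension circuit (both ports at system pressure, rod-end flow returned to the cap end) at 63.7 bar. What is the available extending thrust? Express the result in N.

With equal pressure on both faces, forces on the annular region cancel; the net push is pressure × rod cross-section.
Rod cross-section A_rod = π/4 × (166 mm)² = 21640 mm^2
F = P × A_rod

F ≈ 1.38e5 N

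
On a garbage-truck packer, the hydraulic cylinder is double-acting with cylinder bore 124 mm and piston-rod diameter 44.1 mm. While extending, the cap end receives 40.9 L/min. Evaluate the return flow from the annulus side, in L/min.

Q_out ≈ 35.7 L/min

Cap-side area A_cap = π/4 × (124 mm)² = 12080 mm^2
Rod-side annular area A_ann = π/4 × (124² − 44.1²) = 10550 mm^2
Piston speed v = Q_in/A_cap; rod-end outflow Q_out = v × A_ann = Q_in × A_ann/A_cap.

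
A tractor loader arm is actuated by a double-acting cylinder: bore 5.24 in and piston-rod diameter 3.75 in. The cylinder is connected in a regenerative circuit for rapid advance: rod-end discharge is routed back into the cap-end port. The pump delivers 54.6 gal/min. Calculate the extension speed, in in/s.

v ≈ 19.0 in/s

In regeneration the rod-end outflow joins the pump flow into the cap end, so the net volume the pump must supply per unit advance equals the rod cross-section area.
Rod cross-section A_rod = π/4 × (3.75 in)² = 11.04 in^2
v = Q_pump / A_rod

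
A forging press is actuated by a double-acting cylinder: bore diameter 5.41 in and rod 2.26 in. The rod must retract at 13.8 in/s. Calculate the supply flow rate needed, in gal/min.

Q ≈ 68.0 gal/min

Rod-side annular area A_ann = π/4 × (5.41² − 2.26²) = 18.98 in^2
Q = A × v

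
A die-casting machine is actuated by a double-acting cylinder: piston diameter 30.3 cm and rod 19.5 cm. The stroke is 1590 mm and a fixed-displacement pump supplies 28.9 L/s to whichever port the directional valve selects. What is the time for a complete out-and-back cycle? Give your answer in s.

t ≈ 6.29 s

Cap-side area A_cap = π/4 × (30.3 cm)² = 721.1 cm^2
Rod-side annular area A_ann = π/4 × (30.3² − 19.5²) = 422.4 cm^2
t_ext = A_cap·L/Q = 3.967 s
t_ret = A_ann·L/Q = 2.324 s
t_cycle = t_ext + t_ret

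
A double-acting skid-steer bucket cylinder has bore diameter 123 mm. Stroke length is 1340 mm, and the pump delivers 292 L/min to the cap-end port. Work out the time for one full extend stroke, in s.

Cap-side area A_cap = π/4 × (123 mm)² = 11880 mm^2
Swept volume V = A × L; t = V / Q = A·L / Q

t ≈ 3.27 s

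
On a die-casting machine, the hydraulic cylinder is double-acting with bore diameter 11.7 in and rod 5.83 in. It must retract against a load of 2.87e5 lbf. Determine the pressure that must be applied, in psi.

P ≈ 3550 psi

Rod-side annular area A_ann = π/4 × (11.7² − 5.83²) = 80.82 in^2
Retraction: pressure acts on the annular area.
P = F / A = 2.87e5 lbf / A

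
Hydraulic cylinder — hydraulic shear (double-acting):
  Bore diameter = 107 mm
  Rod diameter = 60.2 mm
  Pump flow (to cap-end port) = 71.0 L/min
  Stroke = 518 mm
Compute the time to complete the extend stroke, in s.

t ≈ 3.94 s

Cap-side area A_cap = π/4 × (107 mm)² = 8992 mm^2
Swept volume V = A × L; t = V / Q = A·L / Q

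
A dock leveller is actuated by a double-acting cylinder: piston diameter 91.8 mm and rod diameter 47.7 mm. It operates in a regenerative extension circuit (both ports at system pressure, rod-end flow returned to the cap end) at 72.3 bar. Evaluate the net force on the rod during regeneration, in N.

With equal pressure on both faces, forces on the annular region cancel; the net push is pressure × rod cross-section.
Rod cross-section A_rod = π/4 × (47.7 mm)² = 1787 mm^2
F = P × A_rod

F ≈ 12900 N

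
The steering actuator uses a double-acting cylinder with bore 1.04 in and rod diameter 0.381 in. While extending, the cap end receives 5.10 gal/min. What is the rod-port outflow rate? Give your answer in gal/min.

Cap-side area A_cap = π/4 × (1.04 in)² = 0.8495 in^2
Rod-side annular area A_ann = π/4 × (1.04² − 0.381²) = 0.7355 in^2
Piston speed v = Q_in/A_cap; rod-end outflow Q_out = v × A_ann = Q_in × A_ann/A_cap.

Q_out ≈ 4.42 gal/min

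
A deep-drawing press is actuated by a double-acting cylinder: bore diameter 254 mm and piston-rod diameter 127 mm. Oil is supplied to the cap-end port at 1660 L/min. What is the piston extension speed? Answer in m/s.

v ≈ 0.546 m/s

Cap-side area A_cap = π/4 × (254 mm)² = 50670 mm^2
v = Q / A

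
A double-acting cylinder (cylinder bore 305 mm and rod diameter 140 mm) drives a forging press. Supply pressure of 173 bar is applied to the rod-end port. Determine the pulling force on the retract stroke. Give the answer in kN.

F ≈ 998 kN

Rod-side annular area A_ann = π/4 × (305² − 140²) = 57670 mm^2
On retraction the pressure acts on the annular area (bore minus rod).
F = P × A_ann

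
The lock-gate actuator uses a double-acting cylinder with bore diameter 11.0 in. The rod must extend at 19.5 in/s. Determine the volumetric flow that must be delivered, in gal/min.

Q ≈ 481 gal/min

Cap-side area A_cap = π/4 × (11.0 in)² = 95.03 in^2
Q = A × v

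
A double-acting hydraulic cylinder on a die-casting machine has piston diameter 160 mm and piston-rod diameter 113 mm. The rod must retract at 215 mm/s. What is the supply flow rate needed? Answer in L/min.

Q ≈ 130 L/min

Rod-side annular area A_ann = π/4 × (160² − 113²) = 10080 mm^2
Q = A × v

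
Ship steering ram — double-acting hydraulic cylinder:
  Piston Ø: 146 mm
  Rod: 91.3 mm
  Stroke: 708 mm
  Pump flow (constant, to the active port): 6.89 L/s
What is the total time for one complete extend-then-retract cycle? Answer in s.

Cap-side area A_cap = π/4 × (146 mm)² = 16740 mm^2
Rod-side annular area A_ann = π/4 × (146² − 91.3²) = 10190 mm^2
t_ext = A_cap·L/Q = 1.720 s
t_ret = A_ann·L/Q = 1.048 s
t_cycle = t_ext + t_ret

t ≈ 2.77 s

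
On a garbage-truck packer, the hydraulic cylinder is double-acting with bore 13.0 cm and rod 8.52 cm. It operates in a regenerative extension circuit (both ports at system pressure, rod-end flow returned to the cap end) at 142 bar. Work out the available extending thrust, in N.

With equal pressure on both faces, forces on the annular region cancel; the net push is pressure × rod cross-section.
Rod cross-section A_rod = π/4 × (8.52 cm)² = 57.01 cm^2
F = P × A_rod

F ≈ 81000 N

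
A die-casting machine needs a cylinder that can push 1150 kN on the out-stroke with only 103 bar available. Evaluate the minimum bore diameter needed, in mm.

D ≈ 377 mm

Extension force acts on the full piston face: F = P × (π/4)D².
D = √(4F / (πP)) = √(4 × 1150 kN / (π × 103 bar))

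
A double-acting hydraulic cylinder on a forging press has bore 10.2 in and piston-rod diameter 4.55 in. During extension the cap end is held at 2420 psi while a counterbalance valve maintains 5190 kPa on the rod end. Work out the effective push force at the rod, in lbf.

Cap-side area A_cap = π/4 × (10.2 in)² = 81.71 in^2
Rod-side annular area A_ann = π/4 × (10.2² − 4.55²) = 65.45 in^2
Net thrust = P_cap·A_cap − P_rod·A_ann = 1.977e5 lbf − 49270 lbf

F ≈ 1.48e5 lbf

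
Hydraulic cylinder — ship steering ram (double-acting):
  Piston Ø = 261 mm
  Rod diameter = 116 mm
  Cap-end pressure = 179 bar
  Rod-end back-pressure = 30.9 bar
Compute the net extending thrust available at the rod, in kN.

F ≈ 825 kN

Cap-side area A_cap = π/4 × (261 mm)² = 53500 mm^2
Rod-side annular area A_ann = π/4 × (261² − 116²) = 42930 mm^2
Net thrust = P_cap·A_cap − P_rod·A_ann = 957.7 kN − 132.7 kN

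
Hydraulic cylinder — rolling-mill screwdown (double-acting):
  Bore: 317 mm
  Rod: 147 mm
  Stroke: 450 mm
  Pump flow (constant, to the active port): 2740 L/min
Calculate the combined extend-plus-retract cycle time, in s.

t ≈ 1.39 s

Cap-side area A_cap = π/4 × (317 mm)² = 78920 mm^2
Rod-side annular area A_ann = π/4 × (317² − 147²) = 61950 mm^2
t_ext = A_cap·L/Q = 0.7777 s
t_ret = A_ann·L/Q = 0.6105 s
t_cycle = t_ext + t_ret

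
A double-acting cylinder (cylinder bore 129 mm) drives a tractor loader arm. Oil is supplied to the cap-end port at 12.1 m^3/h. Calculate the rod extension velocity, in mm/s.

v ≈ 257 mm/s

Cap-side area A_cap = π/4 × (129 mm)² = 13070 mm^2
v = Q / A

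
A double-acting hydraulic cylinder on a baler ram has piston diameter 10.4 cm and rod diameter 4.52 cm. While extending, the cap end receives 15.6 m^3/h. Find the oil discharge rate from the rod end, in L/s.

Cap-side area A_cap = π/4 × (10.4 cm)² = 84.95 cm^2
Rod-side annular area A_ann = π/4 × (10.4² − 4.52²) = 68.90 cm^2
Piston speed v = Q_in/A_cap; rod-end outflow Q_out = v × A_ann = Q_in × A_ann/A_cap.

Q_out ≈ 3.51 L/s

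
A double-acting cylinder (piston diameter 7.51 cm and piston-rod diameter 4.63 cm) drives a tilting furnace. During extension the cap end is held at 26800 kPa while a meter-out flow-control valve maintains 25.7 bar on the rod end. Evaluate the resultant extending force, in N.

F ≈ 1.12e5 N

Cap-side area A_cap = π/4 × (7.51 cm)² = 44.30 cm^2
Rod-side annular area A_ann = π/4 × (7.51² − 4.63²) = 27.46 cm^2
Net thrust = P_cap·A_cap − P_rod·A_ann = 1.187e5 N − 7057 N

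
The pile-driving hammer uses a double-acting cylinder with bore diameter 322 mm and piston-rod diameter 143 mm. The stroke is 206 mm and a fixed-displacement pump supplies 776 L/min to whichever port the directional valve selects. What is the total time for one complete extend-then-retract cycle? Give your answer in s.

t ≈ 2.34 s

Cap-side area A_cap = π/4 × (322 mm)² = 81430 mm^2
Rod-side annular area A_ann = π/4 × (322² − 143²) = 65370 mm^2
t_ext = A_cap·L/Q = 1.297 s
t_ret = A_ann·L/Q = 1.041 s
t_cycle = t_ext + t_ret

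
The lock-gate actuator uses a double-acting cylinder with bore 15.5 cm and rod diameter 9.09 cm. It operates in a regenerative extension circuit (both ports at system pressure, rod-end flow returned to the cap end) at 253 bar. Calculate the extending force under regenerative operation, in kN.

F ≈ 164 kN

With equal pressure on both faces, forces on the annular region cancel; the net push is pressure × rod cross-section.
Rod cross-section A_rod = π/4 × (9.09 cm)² = 64.90 cm^2
F = P × A_rod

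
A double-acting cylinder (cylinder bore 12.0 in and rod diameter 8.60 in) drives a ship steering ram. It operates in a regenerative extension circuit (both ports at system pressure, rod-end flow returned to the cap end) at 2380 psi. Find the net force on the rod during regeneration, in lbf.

With equal pressure on both faces, forces on the annular region cancel; the net push is pressure × rod cross-section.
Rod cross-section A_rod = π/4 × (8.60 in)² = 58.09 in^2
F = P × A_rod

F ≈ 1.38e5 lbf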